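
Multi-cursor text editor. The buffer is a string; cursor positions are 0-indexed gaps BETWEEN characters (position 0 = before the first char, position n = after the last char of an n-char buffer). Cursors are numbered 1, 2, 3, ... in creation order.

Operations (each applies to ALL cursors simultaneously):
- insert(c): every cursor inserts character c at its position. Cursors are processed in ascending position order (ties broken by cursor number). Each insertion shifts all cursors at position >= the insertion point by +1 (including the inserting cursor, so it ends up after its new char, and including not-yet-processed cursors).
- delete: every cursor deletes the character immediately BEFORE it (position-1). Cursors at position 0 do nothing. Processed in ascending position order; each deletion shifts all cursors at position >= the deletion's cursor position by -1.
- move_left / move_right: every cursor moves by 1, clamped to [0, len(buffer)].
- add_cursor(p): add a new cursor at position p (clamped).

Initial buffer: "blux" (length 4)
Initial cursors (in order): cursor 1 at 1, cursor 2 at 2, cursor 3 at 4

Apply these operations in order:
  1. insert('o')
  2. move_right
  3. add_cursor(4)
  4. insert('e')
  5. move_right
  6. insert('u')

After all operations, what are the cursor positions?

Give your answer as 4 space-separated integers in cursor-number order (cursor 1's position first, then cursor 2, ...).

After op 1 (insert('o')): buffer="bolouxo" (len 7), cursors c1@2 c2@4 c3@7, authorship .1.2..3
After op 2 (move_right): buffer="bolouxo" (len 7), cursors c1@3 c2@5 c3@7, authorship .1.2..3
After op 3 (add_cursor(4)): buffer="bolouxo" (len 7), cursors c1@3 c4@4 c2@5 c3@7, authorship .1.2..3
After op 4 (insert('e')): buffer="boleoeuexoe" (len 11), cursors c1@4 c4@6 c2@8 c3@11, authorship .1.124.2.33
After op 5 (move_right): buffer="boleoeuexoe" (len 11), cursors c1@5 c4@7 c2@9 c3@11, authorship .1.124.2.33
After op 6 (insert('u')): buffer="boleoueuuexuoeu" (len 15), cursors c1@6 c4@9 c2@12 c3@15, authorship .1.1214.42.2333

Answer: 6 12 15 9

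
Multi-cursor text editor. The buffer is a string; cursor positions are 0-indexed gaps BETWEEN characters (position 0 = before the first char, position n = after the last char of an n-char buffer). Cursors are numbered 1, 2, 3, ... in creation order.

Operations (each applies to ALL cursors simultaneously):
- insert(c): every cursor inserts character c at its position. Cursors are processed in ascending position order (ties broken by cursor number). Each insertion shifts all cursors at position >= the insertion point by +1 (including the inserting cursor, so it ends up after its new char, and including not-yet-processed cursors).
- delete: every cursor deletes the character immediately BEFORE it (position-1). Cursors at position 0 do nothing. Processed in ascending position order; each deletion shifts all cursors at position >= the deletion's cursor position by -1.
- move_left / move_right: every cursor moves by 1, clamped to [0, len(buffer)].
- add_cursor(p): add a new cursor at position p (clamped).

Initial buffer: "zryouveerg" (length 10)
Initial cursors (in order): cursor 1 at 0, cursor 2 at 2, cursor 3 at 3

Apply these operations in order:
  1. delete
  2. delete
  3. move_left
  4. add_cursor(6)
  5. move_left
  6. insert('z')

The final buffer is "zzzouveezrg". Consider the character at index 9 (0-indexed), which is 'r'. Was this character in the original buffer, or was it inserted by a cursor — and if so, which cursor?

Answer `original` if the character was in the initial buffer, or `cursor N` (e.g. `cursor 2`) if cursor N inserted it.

Answer: original

Derivation:
After op 1 (delete): buffer="zouveerg" (len 8), cursors c1@0 c2@1 c3@1, authorship ........
After op 2 (delete): buffer="ouveerg" (len 7), cursors c1@0 c2@0 c3@0, authorship .......
After op 3 (move_left): buffer="ouveerg" (len 7), cursors c1@0 c2@0 c3@0, authorship .......
After op 4 (add_cursor(6)): buffer="ouveerg" (len 7), cursors c1@0 c2@0 c3@0 c4@6, authorship .......
After op 5 (move_left): buffer="ouveerg" (len 7), cursors c1@0 c2@0 c3@0 c4@5, authorship .......
After op 6 (insert('z')): buffer="zzzouveezrg" (len 11), cursors c1@3 c2@3 c3@3 c4@9, authorship 123.....4..
Authorship (.=original, N=cursor N): 1 2 3 . . . . . 4 . .
Index 9: author = original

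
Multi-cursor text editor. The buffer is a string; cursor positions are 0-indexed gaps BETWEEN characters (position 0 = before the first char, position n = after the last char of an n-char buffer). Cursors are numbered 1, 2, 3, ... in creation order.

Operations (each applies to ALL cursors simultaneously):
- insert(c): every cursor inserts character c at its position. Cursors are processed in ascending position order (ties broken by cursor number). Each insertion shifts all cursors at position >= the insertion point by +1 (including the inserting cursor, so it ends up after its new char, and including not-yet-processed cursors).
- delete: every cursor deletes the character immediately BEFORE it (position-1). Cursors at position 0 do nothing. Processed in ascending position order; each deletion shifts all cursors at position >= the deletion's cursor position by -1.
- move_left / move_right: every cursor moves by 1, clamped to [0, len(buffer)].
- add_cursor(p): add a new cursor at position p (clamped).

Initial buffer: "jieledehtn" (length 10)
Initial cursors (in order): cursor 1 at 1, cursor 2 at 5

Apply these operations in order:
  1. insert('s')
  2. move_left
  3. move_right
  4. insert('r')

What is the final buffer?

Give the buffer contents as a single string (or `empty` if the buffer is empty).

Answer: jsrielesrdehtn

Derivation:
After op 1 (insert('s')): buffer="jsielesdehtn" (len 12), cursors c1@2 c2@7, authorship .1....2.....
After op 2 (move_left): buffer="jsielesdehtn" (len 12), cursors c1@1 c2@6, authorship .1....2.....
After op 3 (move_right): buffer="jsielesdehtn" (len 12), cursors c1@2 c2@7, authorship .1....2.....
After op 4 (insert('r')): buffer="jsrielesrdehtn" (len 14), cursors c1@3 c2@9, authorship .11....22.....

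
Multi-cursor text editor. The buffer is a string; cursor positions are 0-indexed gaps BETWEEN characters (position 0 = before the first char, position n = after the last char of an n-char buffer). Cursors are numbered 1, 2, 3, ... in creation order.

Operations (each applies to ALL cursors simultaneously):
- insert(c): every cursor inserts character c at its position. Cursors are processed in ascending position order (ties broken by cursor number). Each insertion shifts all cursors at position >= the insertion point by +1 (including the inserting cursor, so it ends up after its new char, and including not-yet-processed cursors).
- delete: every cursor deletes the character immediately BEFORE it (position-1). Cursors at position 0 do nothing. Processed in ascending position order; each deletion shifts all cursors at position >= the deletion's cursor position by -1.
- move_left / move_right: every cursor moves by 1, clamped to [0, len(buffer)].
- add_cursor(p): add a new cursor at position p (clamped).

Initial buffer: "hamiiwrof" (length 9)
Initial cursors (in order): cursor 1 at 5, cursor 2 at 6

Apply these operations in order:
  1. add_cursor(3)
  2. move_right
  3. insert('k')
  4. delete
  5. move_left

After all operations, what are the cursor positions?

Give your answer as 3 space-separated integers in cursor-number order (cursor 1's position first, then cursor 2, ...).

After op 1 (add_cursor(3)): buffer="hamiiwrof" (len 9), cursors c3@3 c1@5 c2@6, authorship .........
After op 2 (move_right): buffer="hamiiwrof" (len 9), cursors c3@4 c1@6 c2@7, authorship .........
After op 3 (insert('k')): buffer="hamikiwkrkof" (len 12), cursors c3@5 c1@8 c2@10, authorship ....3..1.2..
After op 4 (delete): buffer="hamiiwrof" (len 9), cursors c3@4 c1@6 c2@7, authorship .........
After op 5 (move_left): buffer="hamiiwrof" (len 9), cursors c3@3 c1@5 c2@6, authorship .........

Answer: 5 6 3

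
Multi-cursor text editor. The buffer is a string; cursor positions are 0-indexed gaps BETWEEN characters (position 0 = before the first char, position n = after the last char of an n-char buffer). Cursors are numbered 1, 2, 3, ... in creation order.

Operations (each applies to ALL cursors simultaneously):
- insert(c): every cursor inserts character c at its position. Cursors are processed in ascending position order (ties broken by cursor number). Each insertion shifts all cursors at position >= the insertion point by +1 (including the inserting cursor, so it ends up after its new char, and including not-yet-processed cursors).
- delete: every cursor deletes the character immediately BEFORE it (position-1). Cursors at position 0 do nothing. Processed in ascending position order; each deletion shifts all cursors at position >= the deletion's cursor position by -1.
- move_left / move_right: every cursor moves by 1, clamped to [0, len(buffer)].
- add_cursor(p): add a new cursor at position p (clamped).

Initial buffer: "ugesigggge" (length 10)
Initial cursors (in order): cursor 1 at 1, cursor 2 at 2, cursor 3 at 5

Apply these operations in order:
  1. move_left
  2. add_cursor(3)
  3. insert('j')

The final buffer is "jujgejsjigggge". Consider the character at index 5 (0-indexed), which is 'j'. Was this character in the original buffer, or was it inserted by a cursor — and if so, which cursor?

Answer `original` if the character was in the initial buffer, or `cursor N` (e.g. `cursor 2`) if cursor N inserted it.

After op 1 (move_left): buffer="ugesigggge" (len 10), cursors c1@0 c2@1 c3@4, authorship ..........
After op 2 (add_cursor(3)): buffer="ugesigggge" (len 10), cursors c1@0 c2@1 c4@3 c3@4, authorship ..........
After op 3 (insert('j')): buffer="jujgejsjigggge" (len 14), cursors c1@1 c2@3 c4@6 c3@8, authorship 1.2..4.3......
Authorship (.=original, N=cursor N): 1 . 2 . . 4 . 3 . . . . . .
Index 5: author = 4

Answer: cursor 4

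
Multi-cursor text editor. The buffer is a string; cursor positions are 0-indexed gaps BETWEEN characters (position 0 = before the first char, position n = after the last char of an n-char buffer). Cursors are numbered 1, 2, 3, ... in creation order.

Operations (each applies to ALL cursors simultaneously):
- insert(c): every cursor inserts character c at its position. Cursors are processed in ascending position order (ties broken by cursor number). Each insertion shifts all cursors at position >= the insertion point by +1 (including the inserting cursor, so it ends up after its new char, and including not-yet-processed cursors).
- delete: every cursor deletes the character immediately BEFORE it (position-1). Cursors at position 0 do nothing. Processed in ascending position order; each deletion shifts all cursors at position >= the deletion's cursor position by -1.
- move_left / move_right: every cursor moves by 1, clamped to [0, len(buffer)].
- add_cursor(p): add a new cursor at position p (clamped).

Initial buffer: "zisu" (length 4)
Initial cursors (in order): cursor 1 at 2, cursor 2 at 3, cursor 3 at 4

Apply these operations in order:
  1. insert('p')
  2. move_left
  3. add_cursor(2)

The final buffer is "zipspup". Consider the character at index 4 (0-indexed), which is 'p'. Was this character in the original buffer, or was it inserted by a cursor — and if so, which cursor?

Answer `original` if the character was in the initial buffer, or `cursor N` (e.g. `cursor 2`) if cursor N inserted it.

Answer: cursor 2

Derivation:
After op 1 (insert('p')): buffer="zipspup" (len 7), cursors c1@3 c2@5 c3@7, authorship ..1.2.3
After op 2 (move_left): buffer="zipspup" (len 7), cursors c1@2 c2@4 c3@6, authorship ..1.2.3
After op 3 (add_cursor(2)): buffer="zipspup" (len 7), cursors c1@2 c4@2 c2@4 c3@6, authorship ..1.2.3
Authorship (.=original, N=cursor N): . . 1 . 2 . 3
Index 4: author = 2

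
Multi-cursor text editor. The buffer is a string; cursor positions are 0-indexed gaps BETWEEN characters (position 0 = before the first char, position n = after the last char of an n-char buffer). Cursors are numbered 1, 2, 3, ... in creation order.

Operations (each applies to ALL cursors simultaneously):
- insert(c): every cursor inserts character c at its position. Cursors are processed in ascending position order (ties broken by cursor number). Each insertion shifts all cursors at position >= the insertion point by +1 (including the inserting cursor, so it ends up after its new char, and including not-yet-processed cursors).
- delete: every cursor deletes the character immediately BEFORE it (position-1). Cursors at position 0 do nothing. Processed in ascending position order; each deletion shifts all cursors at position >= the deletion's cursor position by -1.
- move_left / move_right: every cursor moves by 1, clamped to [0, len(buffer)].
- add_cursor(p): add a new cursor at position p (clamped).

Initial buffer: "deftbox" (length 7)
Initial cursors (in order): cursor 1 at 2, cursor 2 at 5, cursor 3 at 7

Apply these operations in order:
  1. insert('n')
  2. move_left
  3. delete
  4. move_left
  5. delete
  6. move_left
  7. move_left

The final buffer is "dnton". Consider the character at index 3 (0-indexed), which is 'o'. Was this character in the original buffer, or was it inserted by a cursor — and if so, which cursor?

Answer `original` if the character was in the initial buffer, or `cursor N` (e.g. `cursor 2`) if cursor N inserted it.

After op 1 (insert('n')): buffer="denftbnoxn" (len 10), cursors c1@3 c2@7 c3@10, authorship ..1...2..3
After op 2 (move_left): buffer="denftbnoxn" (len 10), cursors c1@2 c2@6 c3@9, authorship ..1...2..3
After op 3 (delete): buffer="dnftnon" (len 7), cursors c1@1 c2@4 c3@6, authorship .1..2.3
After op 4 (move_left): buffer="dnftnon" (len 7), cursors c1@0 c2@3 c3@5, authorship .1..2.3
After op 5 (delete): buffer="dnton" (len 5), cursors c1@0 c2@2 c3@3, authorship .1..3
After op 6 (move_left): buffer="dnton" (len 5), cursors c1@0 c2@1 c3@2, authorship .1..3
After op 7 (move_left): buffer="dnton" (len 5), cursors c1@0 c2@0 c3@1, authorship .1..3
Authorship (.=original, N=cursor N): . 1 . . 3
Index 3: author = original

Answer: original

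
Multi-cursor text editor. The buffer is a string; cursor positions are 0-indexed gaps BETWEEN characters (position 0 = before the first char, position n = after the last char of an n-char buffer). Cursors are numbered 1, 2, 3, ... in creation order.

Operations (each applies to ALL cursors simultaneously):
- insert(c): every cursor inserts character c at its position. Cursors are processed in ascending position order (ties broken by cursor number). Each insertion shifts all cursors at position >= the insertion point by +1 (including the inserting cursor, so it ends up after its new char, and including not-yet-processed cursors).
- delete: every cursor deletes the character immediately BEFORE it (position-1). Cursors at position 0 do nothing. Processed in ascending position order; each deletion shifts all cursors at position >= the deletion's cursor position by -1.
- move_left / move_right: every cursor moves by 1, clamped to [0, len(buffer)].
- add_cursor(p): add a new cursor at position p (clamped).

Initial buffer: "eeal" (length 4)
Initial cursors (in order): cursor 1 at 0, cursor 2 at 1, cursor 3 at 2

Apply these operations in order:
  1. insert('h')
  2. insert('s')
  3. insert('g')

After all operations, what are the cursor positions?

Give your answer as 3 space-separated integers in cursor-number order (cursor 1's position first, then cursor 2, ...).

After op 1 (insert('h')): buffer="hehehal" (len 7), cursors c1@1 c2@3 c3@5, authorship 1.2.3..
After op 2 (insert('s')): buffer="hsehsehsal" (len 10), cursors c1@2 c2@5 c3@8, authorship 11.22.33..
After op 3 (insert('g')): buffer="hsgehsgehsgal" (len 13), cursors c1@3 c2@7 c3@11, authorship 111.222.333..

Answer: 3 7 11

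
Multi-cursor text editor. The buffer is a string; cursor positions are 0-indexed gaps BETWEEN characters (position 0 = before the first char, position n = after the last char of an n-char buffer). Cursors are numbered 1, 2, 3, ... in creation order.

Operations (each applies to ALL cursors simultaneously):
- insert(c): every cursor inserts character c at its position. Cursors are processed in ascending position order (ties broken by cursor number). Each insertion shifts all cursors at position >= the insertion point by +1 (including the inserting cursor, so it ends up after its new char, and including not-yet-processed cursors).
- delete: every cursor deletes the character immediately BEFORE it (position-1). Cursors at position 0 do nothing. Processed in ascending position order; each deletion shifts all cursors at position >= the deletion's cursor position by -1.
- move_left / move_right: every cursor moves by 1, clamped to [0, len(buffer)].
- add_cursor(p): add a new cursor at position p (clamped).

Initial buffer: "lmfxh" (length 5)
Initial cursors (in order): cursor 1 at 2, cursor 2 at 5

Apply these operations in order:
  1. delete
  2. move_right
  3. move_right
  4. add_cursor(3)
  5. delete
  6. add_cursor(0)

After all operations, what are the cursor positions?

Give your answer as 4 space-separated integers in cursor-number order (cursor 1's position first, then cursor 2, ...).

After op 1 (delete): buffer="lfx" (len 3), cursors c1@1 c2@3, authorship ...
After op 2 (move_right): buffer="lfx" (len 3), cursors c1@2 c2@3, authorship ...
After op 3 (move_right): buffer="lfx" (len 3), cursors c1@3 c2@3, authorship ...
After op 4 (add_cursor(3)): buffer="lfx" (len 3), cursors c1@3 c2@3 c3@3, authorship ...
After op 5 (delete): buffer="" (len 0), cursors c1@0 c2@0 c3@0, authorship 
After op 6 (add_cursor(0)): buffer="" (len 0), cursors c1@0 c2@0 c3@0 c4@0, authorship 

Answer: 0 0 0 0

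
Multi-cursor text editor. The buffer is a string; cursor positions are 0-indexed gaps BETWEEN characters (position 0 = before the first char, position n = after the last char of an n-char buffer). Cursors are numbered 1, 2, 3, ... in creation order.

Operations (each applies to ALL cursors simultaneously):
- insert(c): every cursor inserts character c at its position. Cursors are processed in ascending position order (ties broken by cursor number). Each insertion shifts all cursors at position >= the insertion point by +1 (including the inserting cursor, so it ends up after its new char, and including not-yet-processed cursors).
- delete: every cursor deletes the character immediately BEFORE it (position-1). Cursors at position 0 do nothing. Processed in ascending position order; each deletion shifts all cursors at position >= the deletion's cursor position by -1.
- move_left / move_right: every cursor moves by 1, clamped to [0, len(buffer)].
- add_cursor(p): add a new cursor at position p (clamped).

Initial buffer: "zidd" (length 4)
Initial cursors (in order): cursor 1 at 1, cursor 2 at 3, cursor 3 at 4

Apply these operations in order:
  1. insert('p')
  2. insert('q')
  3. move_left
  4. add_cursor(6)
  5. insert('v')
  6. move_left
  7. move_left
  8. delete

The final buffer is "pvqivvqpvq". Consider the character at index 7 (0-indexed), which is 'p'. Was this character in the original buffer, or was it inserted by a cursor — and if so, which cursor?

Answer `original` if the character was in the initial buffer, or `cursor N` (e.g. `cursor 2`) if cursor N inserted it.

After op 1 (insert('p')): buffer="zpidpdp" (len 7), cursors c1@2 c2@5 c3@7, authorship .1..2.3
After op 2 (insert('q')): buffer="zpqidpqdpq" (len 10), cursors c1@3 c2@7 c3@10, authorship .11..22.33
After op 3 (move_left): buffer="zpqidpqdpq" (len 10), cursors c1@2 c2@6 c3@9, authorship .11..22.33
After op 4 (add_cursor(6)): buffer="zpqidpqdpq" (len 10), cursors c1@2 c2@6 c4@6 c3@9, authorship .11..22.33
After op 5 (insert('v')): buffer="zpvqidpvvqdpvq" (len 14), cursors c1@3 c2@9 c4@9 c3@13, authorship .111..2242.333
After op 6 (move_left): buffer="zpvqidpvvqdpvq" (len 14), cursors c1@2 c2@8 c4@8 c3@12, authorship .111..2242.333
After op 7 (move_left): buffer="zpvqidpvvqdpvq" (len 14), cursors c1@1 c2@7 c4@7 c3@11, authorship .111..2242.333
After op 8 (delete): buffer="pvqivvqpvq" (len 10), cursors c1@0 c2@4 c4@4 c3@7, authorship 111.242333
Authorship (.=original, N=cursor N): 1 1 1 . 2 4 2 3 3 3
Index 7: author = 3

Answer: cursor 3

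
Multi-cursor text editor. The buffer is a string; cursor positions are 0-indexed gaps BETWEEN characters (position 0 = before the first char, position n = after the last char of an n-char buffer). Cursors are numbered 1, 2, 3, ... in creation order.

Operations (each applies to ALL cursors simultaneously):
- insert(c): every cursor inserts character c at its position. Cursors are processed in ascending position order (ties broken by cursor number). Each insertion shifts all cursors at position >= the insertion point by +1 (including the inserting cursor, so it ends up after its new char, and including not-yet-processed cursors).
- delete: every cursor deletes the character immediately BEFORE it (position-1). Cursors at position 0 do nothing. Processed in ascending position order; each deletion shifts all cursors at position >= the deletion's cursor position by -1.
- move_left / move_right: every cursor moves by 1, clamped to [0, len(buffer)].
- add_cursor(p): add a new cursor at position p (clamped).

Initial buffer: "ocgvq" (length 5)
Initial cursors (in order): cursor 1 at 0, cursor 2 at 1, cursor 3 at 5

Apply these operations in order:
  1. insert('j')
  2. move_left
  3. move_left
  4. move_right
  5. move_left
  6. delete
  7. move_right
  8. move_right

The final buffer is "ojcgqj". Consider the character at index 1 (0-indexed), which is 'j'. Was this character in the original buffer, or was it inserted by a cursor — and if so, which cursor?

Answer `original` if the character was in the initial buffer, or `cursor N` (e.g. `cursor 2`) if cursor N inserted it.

After op 1 (insert('j')): buffer="jojcgvqj" (len 8), cursors c1@1 c2@3 c3@8, authorship 1.2....3
After op 2 (move_left): buffer="jojcgvqj" (len 8), cursors c1@0 c2@2 c3@7, authorship 1.2....3
After op 3 (move_left): buffer="jojcgvqj" (len 8), cursors c1@0 c2@1 c3@6, authorship 1.2....3
After op 4 (move_right): buffer="jojcgvqj" (len 8), cursors c1@1 c2@2 c3@7, authorship 1.2....3
After op 5 (move_left): buffer="jojcgvqj" (len 8), cursors c1@0 c2@1 c3@6, authorship 1.2....3
After op 6 (delete): buffer="ojcgqj" (len 6), cursors c1@0 c2@0 c3@4, authorship .2...3
After op 7 (move_right): buffer="ojcgqj" (len 6), cursors c1@1 c2@1 c3@5, authorship .2...3
After op 8 (move_right): buffer="ojcgqj" (len 6), cursors c1@2 c2@2 c3@6, authorship .2...3
Authorship (.=original, N=cursor N): . 2 . . . 3
Index 1: author = 2

Answer: cursor 2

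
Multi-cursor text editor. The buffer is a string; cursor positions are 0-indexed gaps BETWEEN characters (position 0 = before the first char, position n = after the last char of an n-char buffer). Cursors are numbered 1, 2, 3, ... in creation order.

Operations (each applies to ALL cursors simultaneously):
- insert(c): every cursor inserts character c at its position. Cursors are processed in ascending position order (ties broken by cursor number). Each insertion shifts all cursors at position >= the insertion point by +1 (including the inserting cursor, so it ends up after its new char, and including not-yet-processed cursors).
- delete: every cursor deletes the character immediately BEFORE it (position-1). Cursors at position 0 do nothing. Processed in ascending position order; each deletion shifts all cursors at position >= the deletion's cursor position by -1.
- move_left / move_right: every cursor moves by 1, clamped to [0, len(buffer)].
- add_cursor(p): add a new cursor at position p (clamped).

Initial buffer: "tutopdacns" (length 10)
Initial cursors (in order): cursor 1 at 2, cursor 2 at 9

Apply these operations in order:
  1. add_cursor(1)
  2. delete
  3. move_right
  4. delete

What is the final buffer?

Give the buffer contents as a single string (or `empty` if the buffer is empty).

Answer: opdac

Derivation:
After op 1 (add_cursor(1)): buffer="tutopdacns" (len 10), cursors c3@1 c1@2 c2@9, authorship ..........
After op 2 (delete): buffer="topdacs" (len 7), cursors c1@0 c3@0 c2@6, authorship .......
After op 3 (move_right): buffer="topdacs" (len 7), cursors c1@1 c3@1 c2@7, authorship .......
After op 4 (delete): buffer="opdac" (len 5), cursors c1@0 c3@0 c2@5, authorship .....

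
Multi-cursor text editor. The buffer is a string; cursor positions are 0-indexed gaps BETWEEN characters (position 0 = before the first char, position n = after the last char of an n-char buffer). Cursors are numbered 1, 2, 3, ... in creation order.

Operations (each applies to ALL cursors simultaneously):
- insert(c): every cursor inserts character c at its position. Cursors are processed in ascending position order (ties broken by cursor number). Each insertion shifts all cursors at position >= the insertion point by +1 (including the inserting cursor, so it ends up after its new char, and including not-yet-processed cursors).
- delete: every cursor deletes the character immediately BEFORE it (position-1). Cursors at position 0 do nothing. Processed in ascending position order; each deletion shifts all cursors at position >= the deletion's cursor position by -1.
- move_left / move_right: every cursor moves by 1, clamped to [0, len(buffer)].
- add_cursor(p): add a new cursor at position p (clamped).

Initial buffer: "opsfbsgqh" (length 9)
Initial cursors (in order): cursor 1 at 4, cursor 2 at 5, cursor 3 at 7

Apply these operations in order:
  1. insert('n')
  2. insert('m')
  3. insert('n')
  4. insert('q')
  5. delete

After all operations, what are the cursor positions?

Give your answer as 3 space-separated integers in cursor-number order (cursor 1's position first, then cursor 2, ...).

After op 1 (insert('n')): buffer="opsfnbnsgnqh" (len 12), cursors c1@5 c2@7 c3@10, authorship ....1.2..3..
After op 2 (insert('m')): buffer="opsfnmbnmsgnmqh" (len 15), cursors c1@6 c2@9 c3@13, authorship ....11.22..33..
After op 3 (insert('n')): buffer="opsfnmnbnmnsgnmnqh" (len 18), cursors c1@7 c2@11 c3@16, authorship ....111.222..333..
After op 4 (insert('q')): buffer="opsfnmnqbnmnqsgnmnqqh" (len 21), cursors c1@8 c2@13 c3@19, authorship ....1111.2222..3333..
After op 5 (delete): buffer="opsfnmnbnmnsgnmnqh" (len 18), cursors c1@7 c2@11 c3@16, authorship ....111.222..333..

Answer: 7 11 16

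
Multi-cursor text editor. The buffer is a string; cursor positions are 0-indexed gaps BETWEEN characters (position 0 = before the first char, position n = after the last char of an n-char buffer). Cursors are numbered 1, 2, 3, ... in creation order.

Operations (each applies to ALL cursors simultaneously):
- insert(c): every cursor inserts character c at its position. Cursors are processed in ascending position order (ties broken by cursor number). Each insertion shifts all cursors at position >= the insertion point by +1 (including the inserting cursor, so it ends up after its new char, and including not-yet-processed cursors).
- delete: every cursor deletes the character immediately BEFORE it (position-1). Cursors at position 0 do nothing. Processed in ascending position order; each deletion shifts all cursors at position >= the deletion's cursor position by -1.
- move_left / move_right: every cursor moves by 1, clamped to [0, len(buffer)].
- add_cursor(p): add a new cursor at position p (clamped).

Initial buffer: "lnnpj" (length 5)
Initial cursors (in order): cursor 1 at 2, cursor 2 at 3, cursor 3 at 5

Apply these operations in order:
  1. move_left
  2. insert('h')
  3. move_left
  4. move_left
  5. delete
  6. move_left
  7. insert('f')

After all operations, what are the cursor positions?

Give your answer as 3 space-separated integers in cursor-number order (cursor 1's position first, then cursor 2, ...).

Answer: 2 2 5

Derivation:
After op 1 (move_left): buffer="lnnpj" (len 5), cursors c1@1 c2@2 c3@4, authorship .....
After op 2 (insert('h')): buffer="lhnhnphj" (len 8), cursors c1@2 c2@4 c3@7, authorship .1.2..3.
After op 3 (move_left): buffer="lhnhnphj" (len 8), cursors c1@1 c2@3 c3@6, authorship .1.2..3.
After op 4 (move_left): buffer="lhnhnphj" (len 8), cursors c1@0 c2@2 c3@5, authorship .1.2..3.
After op 5 (delete): buffer="lnhphj" (len 6), cursors c1@0 c2@1 c3@3, authorship ..2.3.
After op 6 (move_left): buffer="lnhphj" (len 6), cursors c1@0 c2@0 c3@2, authorship ..2.3.
After op 7 (insert('f')): buffer="fflnfhphj" (len 9), cursors c1@2 c2@2 c3@5, authorship 12..32.3.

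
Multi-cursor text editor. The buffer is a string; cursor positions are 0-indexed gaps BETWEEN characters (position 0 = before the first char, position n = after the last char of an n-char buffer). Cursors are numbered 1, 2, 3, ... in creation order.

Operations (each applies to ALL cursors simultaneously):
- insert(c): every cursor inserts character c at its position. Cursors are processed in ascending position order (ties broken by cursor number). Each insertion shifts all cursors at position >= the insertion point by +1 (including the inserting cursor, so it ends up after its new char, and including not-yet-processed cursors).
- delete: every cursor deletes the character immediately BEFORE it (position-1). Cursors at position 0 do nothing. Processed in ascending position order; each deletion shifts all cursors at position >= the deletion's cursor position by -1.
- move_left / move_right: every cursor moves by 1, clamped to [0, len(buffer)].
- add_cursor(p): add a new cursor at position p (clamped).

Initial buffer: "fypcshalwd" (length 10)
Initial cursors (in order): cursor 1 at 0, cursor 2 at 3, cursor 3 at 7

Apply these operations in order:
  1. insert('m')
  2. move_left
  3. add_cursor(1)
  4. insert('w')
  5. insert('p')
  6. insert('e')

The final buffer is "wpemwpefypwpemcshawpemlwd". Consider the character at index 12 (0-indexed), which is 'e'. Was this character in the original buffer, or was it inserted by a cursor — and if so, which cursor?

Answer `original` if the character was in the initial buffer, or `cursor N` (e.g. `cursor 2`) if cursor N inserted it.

Answer: cursor 2

Derivation:
After op 1 (insert('m')): buffer="mfypmcshamlwd" (len 13), cursors c1@1 c2@5 c3@10, authorship 1...2....3...
After op 2 (move_left): buffer="mfypmcshamlwd" (len 13), cursors c1@0 c2@4 c3@9, authorship 1...2....3...
After op 3 (add_cursor(1)): buffer="mfypmcshamlwd" (len 13), cursors c1@0 c4@1 c2@4 c3@9, authorship 1...2....3...
After op 4 (insert('w')): buffer="wmwfypwmcshawmlwd" (len 17), cursors c1@1 c4@3 c2@7 c3@13, authorship 114...22....33...
After op 5 (insert('p')): buffer="wpmwpfypwpmcshawpmlwd" (len 21), cursors c1@2 c4@5 c2@10 c3@17, authorship 11144...222....333...
After op 6 (insert('e')): buffer="wpemwpefypwpemcshawpemlwd" (len 25), cursors c1@3 c4@7 c2@13 c3@21, authorship 1111444...2222....3333...
Authorship (.=original, N=cursor N): 1 1 1 1 4 4 4 . . . 2 2 2 2 . . . . 3 3 3 3 . . .
Index 12: author = 2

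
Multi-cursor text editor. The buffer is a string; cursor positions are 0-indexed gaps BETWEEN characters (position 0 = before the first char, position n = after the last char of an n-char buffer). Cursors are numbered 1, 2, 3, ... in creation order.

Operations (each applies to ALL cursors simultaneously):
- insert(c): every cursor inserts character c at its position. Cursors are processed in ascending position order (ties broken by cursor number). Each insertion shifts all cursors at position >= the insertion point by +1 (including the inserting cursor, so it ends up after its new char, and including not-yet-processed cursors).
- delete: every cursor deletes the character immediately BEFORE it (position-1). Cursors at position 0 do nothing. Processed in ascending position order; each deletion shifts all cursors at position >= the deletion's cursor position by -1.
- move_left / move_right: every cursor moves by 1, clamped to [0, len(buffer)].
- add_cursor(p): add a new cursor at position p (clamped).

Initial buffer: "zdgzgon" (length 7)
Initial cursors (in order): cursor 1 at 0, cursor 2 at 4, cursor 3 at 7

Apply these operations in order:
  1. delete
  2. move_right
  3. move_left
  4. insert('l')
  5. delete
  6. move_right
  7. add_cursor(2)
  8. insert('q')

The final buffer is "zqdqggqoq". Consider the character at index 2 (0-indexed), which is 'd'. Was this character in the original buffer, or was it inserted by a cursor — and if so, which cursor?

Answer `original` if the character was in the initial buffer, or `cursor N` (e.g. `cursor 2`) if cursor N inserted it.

After op 1 (delete): buffer="zdggo" (len 5), cursors c1@0 c2@3 c3@5, authorship .....
After op 2 (move_right): buffer="zdggo" (len 5), cursors c1@1 c2@4 c3@5, authorship .....
After op 3 (move_left): buffer="zdggo" (len 5), cursors c1@0 c2@3 c3@4, authorship .....
After op 4 (insert('l')): buffer="lzdglglo" (len 8), cursors c1@1 c2@5 c3@7, authorship 1...2.3.
After op 5 (delete): buffer="zdggo" (len 5), cursors c1@0 c2@3 c3@4, authorship .....
After op 6 (move_right): buffer="zdggo" (len 5), cursors c1@1 c2@4 c3@5, authorship .....
After op 7 (add_cursor(2)): buffer="zdggo" (len 5), cursors c1@1 c4@2 c2@4 c3@5, authorship .....
After op 8 (insert('q')): buffer="zqdqggqoq" (len 9), cursors c1@2 c4@4 c2@7 c3@9, authorship .1.4..2.3
Authorship (.=original, N=cursor N): . 1 . 4 . . 2 . 3
Index 2: author = original

Answer: original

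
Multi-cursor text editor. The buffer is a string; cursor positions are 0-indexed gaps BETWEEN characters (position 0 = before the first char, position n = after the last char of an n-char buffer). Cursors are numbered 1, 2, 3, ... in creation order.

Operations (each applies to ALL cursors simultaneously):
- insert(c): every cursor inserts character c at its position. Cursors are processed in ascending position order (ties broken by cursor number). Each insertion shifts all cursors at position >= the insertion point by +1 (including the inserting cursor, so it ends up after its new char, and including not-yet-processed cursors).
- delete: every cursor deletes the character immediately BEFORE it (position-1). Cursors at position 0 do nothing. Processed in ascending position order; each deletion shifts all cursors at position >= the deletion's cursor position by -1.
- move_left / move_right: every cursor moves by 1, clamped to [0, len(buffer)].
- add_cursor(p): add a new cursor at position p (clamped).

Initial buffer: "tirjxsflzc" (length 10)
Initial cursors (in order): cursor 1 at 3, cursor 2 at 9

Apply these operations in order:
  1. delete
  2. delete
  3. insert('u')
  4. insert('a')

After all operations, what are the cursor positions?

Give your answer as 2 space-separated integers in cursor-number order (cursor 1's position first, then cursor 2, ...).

Answer: 3 9

Derivation:
After op 1 (delete): buffer="tijxsflc" (len 8), cursors c1@2 c2@7, authorship ........
After op 2 (delete): buffer="tjxsfc" (len 6), cursors c1@1 c2@5, authorship ......
After op 3 (insert('u')): buffer="tujxsfuc" (len 8), cursors c1@2 c2@7, authorship .1....2.
After op 4 (insert('a')): buffer="tuajxsfuac" (len 10), cursors c1@3 c2@9, authorship .11....22.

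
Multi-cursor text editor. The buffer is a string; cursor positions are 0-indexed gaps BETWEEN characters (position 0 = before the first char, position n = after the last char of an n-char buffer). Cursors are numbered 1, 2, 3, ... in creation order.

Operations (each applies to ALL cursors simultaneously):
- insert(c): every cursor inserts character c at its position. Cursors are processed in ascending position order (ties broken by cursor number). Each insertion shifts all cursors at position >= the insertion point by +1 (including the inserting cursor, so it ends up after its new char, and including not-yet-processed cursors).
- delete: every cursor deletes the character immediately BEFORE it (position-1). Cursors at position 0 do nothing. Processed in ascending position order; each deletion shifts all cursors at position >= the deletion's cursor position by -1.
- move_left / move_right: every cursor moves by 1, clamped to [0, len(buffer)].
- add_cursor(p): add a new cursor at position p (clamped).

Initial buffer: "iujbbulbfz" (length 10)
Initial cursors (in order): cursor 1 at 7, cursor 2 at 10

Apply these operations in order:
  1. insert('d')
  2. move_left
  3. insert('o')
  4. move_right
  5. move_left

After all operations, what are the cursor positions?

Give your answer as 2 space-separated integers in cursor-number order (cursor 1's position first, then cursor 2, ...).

Answer: 8 13

Derivation:
After op 1 (insert('d')): buffer="iujbbuldbfzd" (len 12), cursors c1@8 c2@12, authorship .......1...2
After op 2 (move_left): buffer="iujbbuldbfzd" (len 12), cursors c1@7 c2@11, authorship .......1...2
After op 3 (insert('o')): buffer="iujbbulodbfzod" (len 14), cursors c1@8 c2@13, authorship .......11...22
After op 4 (move_right): buffer="iujbbulodbfzod" (len 14), cursors c1@9 c2@14, authorship .......11...22
After op 5 (move_left): buffer="iujbbulodbfzod" (len 14), cursors c1@8 c2@13, authorship .......11...22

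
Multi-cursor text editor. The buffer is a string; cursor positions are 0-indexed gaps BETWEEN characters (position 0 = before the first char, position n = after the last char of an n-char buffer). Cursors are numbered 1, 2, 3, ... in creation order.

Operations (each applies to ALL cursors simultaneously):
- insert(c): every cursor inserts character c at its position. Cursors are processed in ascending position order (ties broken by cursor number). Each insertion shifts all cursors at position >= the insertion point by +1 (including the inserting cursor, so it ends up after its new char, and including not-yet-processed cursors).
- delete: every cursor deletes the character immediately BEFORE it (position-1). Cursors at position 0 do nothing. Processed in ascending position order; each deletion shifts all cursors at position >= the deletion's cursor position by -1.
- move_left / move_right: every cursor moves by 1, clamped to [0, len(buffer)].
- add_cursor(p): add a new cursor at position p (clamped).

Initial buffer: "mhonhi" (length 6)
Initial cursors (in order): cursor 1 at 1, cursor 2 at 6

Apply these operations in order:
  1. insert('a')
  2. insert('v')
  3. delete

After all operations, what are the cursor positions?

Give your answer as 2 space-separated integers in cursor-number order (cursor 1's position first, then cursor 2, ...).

After op 1 (insert('a')): buffer="mahonhia" (len 8), cursors c1@2 c2@8, authorship .1.....2
After op 2 (insert('v')): buffer="mavhonhiav" (len 10), cursors c1@3 c2@10, authorship .11.....22
After op 3 (delete): buffer="mahonhia" (len 8), cursors c1@2 c2@8, authorship .1.....2

Answer: 2 8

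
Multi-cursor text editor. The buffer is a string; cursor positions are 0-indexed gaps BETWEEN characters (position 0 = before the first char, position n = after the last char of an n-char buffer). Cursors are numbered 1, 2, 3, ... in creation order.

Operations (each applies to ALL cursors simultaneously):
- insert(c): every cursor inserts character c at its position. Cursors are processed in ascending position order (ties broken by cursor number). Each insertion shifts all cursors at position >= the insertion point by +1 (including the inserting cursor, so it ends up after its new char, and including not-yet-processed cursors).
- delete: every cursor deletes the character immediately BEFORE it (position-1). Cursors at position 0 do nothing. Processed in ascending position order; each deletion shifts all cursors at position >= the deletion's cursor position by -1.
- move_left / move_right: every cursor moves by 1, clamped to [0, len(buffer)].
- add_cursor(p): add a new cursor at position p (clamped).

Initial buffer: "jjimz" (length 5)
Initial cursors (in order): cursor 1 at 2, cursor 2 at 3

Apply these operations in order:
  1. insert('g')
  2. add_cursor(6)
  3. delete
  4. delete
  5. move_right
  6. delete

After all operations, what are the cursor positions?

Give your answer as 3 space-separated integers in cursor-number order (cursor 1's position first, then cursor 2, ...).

After op 1 (insert('g')): buffer="jjgigmz" (len 7), cursors c1@3 c2@5, authorship ..1.2..
After op 2 (add_cursor(6)): buffer="jjgigmz" (len 7), cursors c1@3 c2@5 c3@6, authorship ..1.2..
After op 3 (delete): buffer="jjiz" (len 4), cursors c1@2 c2@3 c3@3, authorship ....
After op 4 (delete): buffer="z" (len 1), cursors c1@0 c2@0 c3@0, authorship .
After op 5 (move_right): buffer="z" (len 1), cursors c1@1 c2@1 c3@1, authorship .
After op 6 (delete): buffer="" (len 0), cursors c1@0 c2@0 c3@0, authorship 

Answer: 0 0 0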